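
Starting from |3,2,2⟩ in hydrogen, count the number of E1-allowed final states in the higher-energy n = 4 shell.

4

E1 requires Δl = ±1, so l_f ∈ {1, 3}; with 0 ≤ l_f ≤ n_f−1 = 3, the allowed l_f values are {1, 3}.
For l_f = 1: m_f ∈ {m_i−1, m_i, m_i+1} ∩ [−1, 1] = {1} → 1 state.
For l_f = 3: m_f ∈ {m_i−1, m_i, m_i+1} ∩ [−3, 3] = {1, 2, 3} → 3 states.
Total: 4.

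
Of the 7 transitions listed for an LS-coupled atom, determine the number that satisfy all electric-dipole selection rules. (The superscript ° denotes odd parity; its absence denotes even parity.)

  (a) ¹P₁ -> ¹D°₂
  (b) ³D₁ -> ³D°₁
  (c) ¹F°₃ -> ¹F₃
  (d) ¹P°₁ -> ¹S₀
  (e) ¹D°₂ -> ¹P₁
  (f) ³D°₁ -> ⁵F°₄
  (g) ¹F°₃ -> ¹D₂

6

(a) allowed
(b) allowed
(c) allowed
(d) allowed
(e) allowed
(f) forbidden (parity, ΔS, ΔJ fail)
(g) allowed
Total allowed: 6 of 7.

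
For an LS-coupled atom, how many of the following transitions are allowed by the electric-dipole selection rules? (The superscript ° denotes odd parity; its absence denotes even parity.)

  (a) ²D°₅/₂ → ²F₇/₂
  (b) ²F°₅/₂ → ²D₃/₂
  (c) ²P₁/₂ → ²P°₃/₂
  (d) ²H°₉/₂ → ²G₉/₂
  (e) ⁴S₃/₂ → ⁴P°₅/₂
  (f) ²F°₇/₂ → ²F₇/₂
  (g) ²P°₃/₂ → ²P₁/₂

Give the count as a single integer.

7

(a) allowed
(b) allowed
(c) allowed
(d) allowed
(e) allowed
(f) allowed
(g) allowed
Total allowed: 7 of 7.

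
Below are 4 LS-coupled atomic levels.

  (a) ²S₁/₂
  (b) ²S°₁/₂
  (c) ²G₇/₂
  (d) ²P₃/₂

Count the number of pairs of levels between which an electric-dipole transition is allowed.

(a)–(b): forbidden (ΔL).
(a)–(c): forbidden (parity, ΔL, ΔJ).
(a)–(d): forbidden (parity).
(b)–(c): forbidden (ΔL, ΔJ).
(b)–(d): allowed.
(c)–(d): forbidden (parity, ΔL, ΔJ).
Allowed pairs: 1 of 6.

1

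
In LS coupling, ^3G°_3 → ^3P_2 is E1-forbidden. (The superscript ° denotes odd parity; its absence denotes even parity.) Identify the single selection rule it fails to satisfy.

the ΔL = 0, ±1 rule

Reading off the term symbols: S 1→1, L 4→1, J 3→2, parity odd→even.
Parity must change: odd → even — ok.
ΔS = 0: S: 1 → 1 — ok.
ΔL = 0, ±1 (not L=0↔0): L: 4 → 1, ΔL = -3 — fails.
ΔJ = 0, ±1 (not J=0↔0): J: 3 → 2, ΔJ = -1 — ok.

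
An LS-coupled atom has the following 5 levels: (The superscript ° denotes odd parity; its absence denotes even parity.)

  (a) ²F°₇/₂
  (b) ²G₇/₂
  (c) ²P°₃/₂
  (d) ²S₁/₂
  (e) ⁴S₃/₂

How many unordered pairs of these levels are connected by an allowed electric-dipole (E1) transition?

2

(a)–(b): allowed.
(a)–(c): forbidden (parity, ΔL, ΔJ).
(a)–(d): forbidden (ΔL, ΔJ).
(a)–(e): forbidden (ΔS, ΔL, ΔJ).
(b)–(c): forbidden (ΔL, ΔJ).
(b)–(d): forbidden (parity, ΔL, ΔJ).
(b)–(e): forbidden (parity, ΔS, ΔL, ΔJ).
(c)–(d): allowed.
(c)–(e): forbidden (ΔS).
(d)–(e): forbidden (parity, ΔS, ΔL).
Allowed pairs: 2 of 10.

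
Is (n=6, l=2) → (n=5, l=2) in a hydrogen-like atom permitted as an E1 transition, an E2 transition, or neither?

E2

Δl = 2 − 2 = +0; l_i + l_f = 4.
E1 (Δl = ±1): not satisfied.
E2 (Δl = 0,±2, l_i+l_f ≥ 2): satisfied.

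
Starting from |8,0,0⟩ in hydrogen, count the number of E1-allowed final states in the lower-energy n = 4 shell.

E1 requires Δl = ±1, so l_f ∈ {-1, 1}; with 0 ≤ l_f ≤ n_f−1 = 3, the allowed l_f values are {1}.
For l_f = 1: m_f ∈ {m_i−1, m_i, m_i+1} ∩ [−1, 1] = {-1, 0, 1} → 3 states.
Total: 3.

3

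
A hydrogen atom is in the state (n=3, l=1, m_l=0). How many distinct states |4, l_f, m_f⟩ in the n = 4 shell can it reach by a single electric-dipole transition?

4

E1 requires Δl = ±1, so l_f ∈ {0, 2}; with 0 ≤ l_f ≤ n_f−1 = 3, the allowed l_f values are {0, 2}.
For l_f = 0: m_f ∈ {m_i−1, m_i, m_i+1} ∩ [−0, 0] = {0} → 1 state.
For l_f = 2: m_f ∈ {m_i−1, m_i, m_i+1} ∩ [−2, 2] = {-1, 0, 1} → 3 states.
Total: 4.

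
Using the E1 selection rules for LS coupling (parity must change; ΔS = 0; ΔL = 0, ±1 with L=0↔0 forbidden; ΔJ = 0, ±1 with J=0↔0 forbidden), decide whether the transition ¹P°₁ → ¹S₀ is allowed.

allowed

Reading off the term symbols: S 0→0, L 1→0, J 1→0, parity odd→even.
Parity must change: odd → even — satisfied.
ΔS = 0: S: 0 → 0 — satisfied.
ΔL = 0, ±1 (not L=0↔0): L: 1 → 0, ΔL = -1 — satisfied.
ΔJ = 0, ±1 (not J=0↔0): J: 1 → 0, ΔJ = -1 — satisfied.
All four E1 rules are satisfied.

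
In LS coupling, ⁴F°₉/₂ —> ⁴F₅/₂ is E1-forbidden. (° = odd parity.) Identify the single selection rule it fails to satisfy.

the ΔJ = 0, ±1 rule

Reading off the term symbols: S 3/2→3/2, L 3→3, J 9/2→5/2, parity odd→even.
Parity must change: odd → even — satisfied.
ΔS = 0: S: 3/2 → 3/2 — satisfied.
ΔL = 0, ±1 (not L=0↔0): L: 3 → 3, ΔL = +0 — satisfied.
ΔJ = 0, ±1 (not J=0↔0): J: 9/2 → 5/2, ΔJ = -2 — violated.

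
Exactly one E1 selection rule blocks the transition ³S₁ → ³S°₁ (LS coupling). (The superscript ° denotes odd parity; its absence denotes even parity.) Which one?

the L=0 ↔ L=0 exclusion

Initial level: S=1, L=0, J=1, parity even. Final level: S=1, L=0, J=1, parity odd.
Parity must change: even → odd — satisfied.
ΔS = 0: S: 1 → 1 — satisfied.
ΔL = 0, ±1 (not L=0↔0): L: 0 → 0, ΔL = +0 — violated.
ΔJ = 0, ±1 (not J=0↔0): J: 1 → 1, ΔJ = +0 — satisfied.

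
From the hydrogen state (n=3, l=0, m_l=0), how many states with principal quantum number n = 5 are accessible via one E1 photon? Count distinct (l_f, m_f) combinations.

E1 requires Δl = ±1, so l_f ∈ {-1, 1}; with 0 ≤ l_f ≤ n_f−1 = 4, the allowed l_f values are {1}.
For l_f = 1: m_f ∈ {m_i−1, m_i, m_i+1} ∩ [−1, 1] = {-1, 0, 1} → 3 states.
Total: 3.

3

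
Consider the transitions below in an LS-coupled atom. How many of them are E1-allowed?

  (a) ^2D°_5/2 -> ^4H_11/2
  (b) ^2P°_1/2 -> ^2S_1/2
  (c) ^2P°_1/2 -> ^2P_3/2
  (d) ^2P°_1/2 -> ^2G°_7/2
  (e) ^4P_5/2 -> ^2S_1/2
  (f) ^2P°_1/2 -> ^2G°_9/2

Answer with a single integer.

(a) forbidden (ΔS, ΔL, ΔJ fail)
(b) allowed
(c) allowed
(d) forbidden (parity, ΔL, ΔJ fail)
(e) forbidden (parity, ΔS, ΔJ fail)
(f) forbidden (parity, ΔL, ΔJ fail)
Total allowed: 2 of 6.

2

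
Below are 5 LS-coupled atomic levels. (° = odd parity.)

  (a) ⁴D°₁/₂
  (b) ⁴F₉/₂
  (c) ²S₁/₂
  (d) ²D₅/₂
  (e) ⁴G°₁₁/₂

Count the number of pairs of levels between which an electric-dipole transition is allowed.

1

(a)–(b): forbidden (ΔJ).
(a)–(c): forbidden (ΔS, ΔL).
(a)–(d): forbidden (ΔS, ΔJ).
(a)–(e): forbidden (parity, ΔL, ΔJ).
(b)–(c): forbidden (parity, ΔS, ΔL, ΔJ).
(b)–(d): forbidden (parity, ΔS, ΔJ).
(b)–(e): allowed.
(c)–(d): forbidden (parity, ΔL, ΔJ).
(c)–(e): forbidden (ΔS, ΔL, ΔJ).
(d)–(e): forbidden (ΔS, ΔL, ΔJ).
Allowed pairs: 1 of 10.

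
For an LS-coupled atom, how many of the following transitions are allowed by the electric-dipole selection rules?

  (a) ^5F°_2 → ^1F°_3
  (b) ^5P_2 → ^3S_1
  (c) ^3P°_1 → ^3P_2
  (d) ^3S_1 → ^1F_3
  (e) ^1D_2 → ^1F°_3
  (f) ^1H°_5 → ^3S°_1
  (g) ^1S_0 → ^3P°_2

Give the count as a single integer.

(a) forbidden (parity, ΔS fail)
(b) forbidden (parity, ΔS fail)
(c) allowed
(d) forbidden (parity, ΔS, ΔL, ΔJ fail)
(e) allowed
(f) forbidden (parity, ΔS, ΔL, ΔJ fail)
(g) forbidden (ΔS, ΔJ fail)
Total allowed: 2 of 7.

2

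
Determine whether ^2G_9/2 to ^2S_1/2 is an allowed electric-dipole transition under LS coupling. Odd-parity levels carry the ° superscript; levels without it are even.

Reading off the term symbols: S 1/2→1/2, L 4→0, J 9/2→1/2, parity even→even.
Parity must change: even → even — violated.
ΔS = 0: S: 1/2 → 1/2 — satisfied.
ΔL = 0, ±1 (not L=0↔0): L: 4 → 0, ΔL = -4 — violated.
ΔJ = 0, ±1 (not J=0↔0): J: 9/2 → 1/2, ΔJ = -4 — violated.
Rule(s) violated: parity, ΔL, ΔJ.

forbidden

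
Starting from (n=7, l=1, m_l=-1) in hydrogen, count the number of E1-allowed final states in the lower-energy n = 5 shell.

4

E1 requires Δl = ±1, so l_f ∈ {0, 2}; with 0 ≤ l_f ≤ n_f−1 = 4, the allowed l_f values are {0, 2}.
For l_f = 0: m_f ∈ {m_i−1, m_i, m_i+1} ∩ [−0, 0] = {0} → 1 state.
For l_f = 2: m_f ∈ {m_i−1, m_i, m_i+1} ∩ [−2, 2] = {-2, -1, 0} → 3 states.
Total: 4.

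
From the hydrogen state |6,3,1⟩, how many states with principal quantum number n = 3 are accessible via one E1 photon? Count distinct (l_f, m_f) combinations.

3

E1 requires Δl = ±1, so l_f ∈ {2, 4}; with 0 ≤ l_f ≤ n_f−1 = 2, the allowed l_f values are {2}.
For l_f = 2: m_f ∈ {m_i−1, m_i, m_i+1} ∩ [−2, 2] = {0, 1, 2} → 3 states.
Total: 3.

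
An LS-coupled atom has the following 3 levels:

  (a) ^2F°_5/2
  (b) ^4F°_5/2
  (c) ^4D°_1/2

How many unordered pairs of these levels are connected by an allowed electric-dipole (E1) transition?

0

(a)–(b): forbidden (parity, ΔS).
(a)–(c): forbidden (parity, ΔS, ΔJ).
(b)–(c): forbidden (parity, ΔJ).
Allowed pairs: 0 of 3.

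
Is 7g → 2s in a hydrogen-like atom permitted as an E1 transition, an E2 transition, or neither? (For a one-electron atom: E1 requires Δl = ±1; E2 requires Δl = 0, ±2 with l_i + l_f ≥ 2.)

Δl = 0 − 4 = -4; l_i + l_f = 4.
E1 (Δl = ±1): not satisfied.
E2 (Δl = 0,±2, l_i+l_f ≥ 2): not satisfied.

neither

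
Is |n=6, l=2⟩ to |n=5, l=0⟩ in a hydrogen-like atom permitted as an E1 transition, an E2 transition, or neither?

Δl = 0 − 2 = -2; l_i + l_f = 2.
E1 (Δl = ±1): not satisfied.
E2 (Δl = 0,±2, l_i+l_f ≥ 2): satisfied.

E2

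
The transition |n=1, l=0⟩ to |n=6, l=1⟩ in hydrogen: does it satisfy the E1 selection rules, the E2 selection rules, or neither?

Δl = 1 − 0 = +1; l_i + l_f = 1.
E1 (Δl = ±1): satisfied.
E2 (Δl = 0,±2, l_i+l_f ≥ 2): not satisfied.

E1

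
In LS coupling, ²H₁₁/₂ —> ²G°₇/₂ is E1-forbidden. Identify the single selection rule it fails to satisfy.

ΔS = 0: S: 1/2 → 1/2 — passes.
ΔL = 0, ±1 (not L=0↔0): L: 5 → 4, ΔL = -1 — passes.
ΔJ = 0, ±1 (not J=0↔0): J: 11/2 → 7/2, ΔJ = -2 — fails.
Parity must change: even → odd — passes.

the ΔJ = 0, ±1 rule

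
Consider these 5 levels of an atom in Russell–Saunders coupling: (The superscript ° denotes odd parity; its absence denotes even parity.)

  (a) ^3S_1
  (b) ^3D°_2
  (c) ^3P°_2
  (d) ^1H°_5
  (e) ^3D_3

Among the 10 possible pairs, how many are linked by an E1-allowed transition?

3

(a)–(b): forbidden (ΔL).
(a)–(c): allowed.
(a)–(d): forbidden (ΔS, ΔL, ΔJ).
(a)–(e): forbidden (parity, ΔL, ΔJ).
(b)–(c): forbidden (parity).
(b)–(d): forbidden (parity, ΔS, ΔL, ΔJ).
(b)–(e): allowed.
(c)–(d): forbidden (parity, ΔS, ΔL, ΔJ).
(c)–(e): allowed.
(d)–(e): forbidden (ΔS, ΔL, ΔJ).
Allowed pairs: 3 of 10.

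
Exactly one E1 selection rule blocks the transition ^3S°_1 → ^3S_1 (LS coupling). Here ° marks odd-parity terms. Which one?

Initial level: S=1, L=0, J=1, parity odd. Final level: S=1, L=0, J=1, parity even.
ΔJ = 0, ±1 (not J=0↔0): J: 1 → 1, ΔJ = +0 — ok.
ΔL = 0, ±1 (not L=0↔0): L: 0 → 0, ΔL = +0 — fails.
ΔS = 0: S: 1 → 1 — ok.
Parity must change: odd → even — ok.

the L=0 ↔ L=0 exclusion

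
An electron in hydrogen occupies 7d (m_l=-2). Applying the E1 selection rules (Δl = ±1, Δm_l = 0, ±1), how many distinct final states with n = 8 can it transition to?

4

E1 requires Δl = ±1, so l_f ∈ {1, 3}; with 0 ≤ l_f ≤ n_f−1 = 7, the allowed l_f values are {1, 3}.
For l_f = 1: m_f ∈ {m_i−1, m_i, m_i+1} ∩ [−1, 1] = {-1} → 1 state.
For l_f = 3: m_f ∈ {m_i−1, m_i, m_i+1} ∩ [−3, 3] = {-3, -2, -1} → 3 states.
Total: 4.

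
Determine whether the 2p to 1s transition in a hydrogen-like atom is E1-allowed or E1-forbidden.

allowed

Δl = 0 − 1 = -1; the E1 rule Δl = ±1 is satisfied.
All E1 selection rules are satisfied.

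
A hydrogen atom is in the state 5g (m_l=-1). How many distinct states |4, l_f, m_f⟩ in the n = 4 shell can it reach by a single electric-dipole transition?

3

E1 requires Δl = ±1, so l_f ∈ {3, 5}; with 0 ≤ l_f ≤ n_f−1 = 3, the allowed l_f values are {3}.
For l_f = 3: m_f ∈ {m_i−1, m_i, m_i+1} ∩ [−3, 3] = {-2, -1, 0} → 3 states.
Total: 3.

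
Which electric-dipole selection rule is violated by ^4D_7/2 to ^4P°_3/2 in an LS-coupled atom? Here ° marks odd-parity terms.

the ΔJ = 0, ±1 rule

ΔS = 0: S: 3/2 → 3/2 — ✓.
ΔJ = 0, ±1 (not J=0↔0): J: 7/2 → 3/2, ΔJ = -2 — ✗.
ΔL = 0, ±1 (not L=0↔0): L: 2 → 1, ΔL = -1 — ✓.
Parity must change: even → odd — ✓.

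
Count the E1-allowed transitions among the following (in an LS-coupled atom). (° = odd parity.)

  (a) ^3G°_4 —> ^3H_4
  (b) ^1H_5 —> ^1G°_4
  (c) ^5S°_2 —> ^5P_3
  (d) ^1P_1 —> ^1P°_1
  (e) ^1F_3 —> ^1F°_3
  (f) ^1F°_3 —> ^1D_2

(a) allowed
(b) allowed
(c) allowed
(d) allowed
(e) allowed
(f) allowed
Total allowed: 6 of 6.

6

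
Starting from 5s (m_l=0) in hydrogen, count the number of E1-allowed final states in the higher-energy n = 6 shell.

E1 requires Δl = ±1, so l_f ∈ {-1, 1}; with 0 ≤ l_f ≤ n_f−1 = 5, the allowed l_f values are {1}.
For l_f = 1: m_f ∈ {m_i−1, m_i, m_i+1} ∩ [−1, 1] = {-1, 0, 1} → 3 states.
Total: 3.

3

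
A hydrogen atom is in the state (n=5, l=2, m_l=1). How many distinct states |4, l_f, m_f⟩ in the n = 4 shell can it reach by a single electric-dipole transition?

5

E1 requires Δl = ±1, so l_f ∈ {1, 3}; with 0 ≤ l_f ≤ n_f−1 = 3, the allowed l_f values are {1, 3}.
For l_f = 1: m_f ∈ {m_i−1, m_i, m_i+1} ∩ [−1, 1] = {0, 1} → 2 states.
For l_f = 3: m_f ∈ {m_i−1, m_i, m_i+1} ∩ [−3, 3] = {0, 1, 2} → 3 states.
Total: 5.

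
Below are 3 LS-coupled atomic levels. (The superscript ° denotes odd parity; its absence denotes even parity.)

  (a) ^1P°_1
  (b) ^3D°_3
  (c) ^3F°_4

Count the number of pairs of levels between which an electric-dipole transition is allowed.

(a)–(b): forbidden (parity, ΔS, ΔJ).
(a)–(c): forbidden (parity, ΔS, ΔL, ΔJ).
(b)–(c): forbidden (parity).
Allowed pairs: 0 of 3.

0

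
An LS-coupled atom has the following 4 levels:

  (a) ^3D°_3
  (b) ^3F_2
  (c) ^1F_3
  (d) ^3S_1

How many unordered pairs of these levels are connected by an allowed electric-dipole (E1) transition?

1

(a)–(b): allowed.
(a)–(c): forbidden (ΔS).
(a)–(d): forbidden (ΔL, ΔJ).
(b)–(c): forbidden (parity, ΔS).
(b)–(d): forbidden (parity, ΔL).
(c)–(d): forbidden (parity, ΔS, ΔL, ΔJ).
Allowed pairs: 1 of 6.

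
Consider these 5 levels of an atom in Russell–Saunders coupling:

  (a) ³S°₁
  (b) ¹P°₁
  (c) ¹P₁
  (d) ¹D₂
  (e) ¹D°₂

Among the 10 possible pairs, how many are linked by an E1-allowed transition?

4

(a)–(b): forbidden (parity, ΔS).
(a)–(c): forbidden (ΔS).
(a)–(d): forbidden (ΔS, ΔL).
(a)–(e): forbidden (parity, ΔS, ΔL).
(b)–(c): allowed.
(b)–(d): allowed.
(b)–(e): forbidden (parity).
(c)–(d): forbidden (parity).
(c)–(e): allowed.
(d)–(e): allowed.
Allowed pairs: 4 of 10.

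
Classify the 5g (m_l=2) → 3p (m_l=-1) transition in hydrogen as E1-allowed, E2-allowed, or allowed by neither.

Δl = 1 − 4 = -3; l_i + l_f = 5.
Δm_l = -3.
E1 (Δl = ±1, |Δm_l| ≤ 1): not satisfied.
E2 (Δl = 0,±2, l_i+l_f ≥ 2, |Δm_l| ≤ 2): not satisfied.

neither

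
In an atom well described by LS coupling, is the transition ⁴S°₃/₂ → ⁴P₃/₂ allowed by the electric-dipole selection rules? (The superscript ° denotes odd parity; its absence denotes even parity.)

allowed

Initial level: S=3/2, L=0, J=3/2, parity odd. Final level: S=3/2, L=1, J=3/2, parity even.
Parity must change: odd → even — passes.
ΔS = 0: S: 3/2 → 3/2 — passes.
ΔL = 0, ±1 (not L=0↔0): L: 0 → 1, ΔL = +1 — passes.
ΔJ = 0, ±1 (not J=0↔0): J: 3/2 → 3/2, ΔJ = +0 — passes.
All four E1 rules are satisfied.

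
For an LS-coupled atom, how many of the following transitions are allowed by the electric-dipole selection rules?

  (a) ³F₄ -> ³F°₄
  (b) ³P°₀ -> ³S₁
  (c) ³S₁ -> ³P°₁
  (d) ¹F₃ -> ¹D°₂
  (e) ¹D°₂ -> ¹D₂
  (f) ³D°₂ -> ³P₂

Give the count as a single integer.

(a) allowed
(b) allowed
(c) allowed
(d) allowed
(e) allowed
(f) allowed
Total allowed: 6 of 6.

6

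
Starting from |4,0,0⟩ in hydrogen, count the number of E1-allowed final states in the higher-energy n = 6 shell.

E1 requires Δl = ±1, so l_f ∈ {-1, 1}; with 0 ≤ l_f ≤ n_f−1 = 5, the allowed l_f values are {1}.
For l_f = 1: m_f ∈ {m_i−1, m_i, m_i+1} ∩ [−1, 1] = {-1, 0, 1} → 3 states.
Total: 3.

3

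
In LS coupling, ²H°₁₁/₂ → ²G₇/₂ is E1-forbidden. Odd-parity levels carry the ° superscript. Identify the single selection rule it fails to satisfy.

Parity must change: odd → even — satisfied.
ΔS = 0: S: 1/2 → 1/2 — satisfied.
ΔL = 0, ±1 (not L=0↔0): L: 5 → 4, ΔL = -1 — satisfied.
ΔJ = 0, ±1 (not J=0↔0): J: 11/2 → 7/2, ΔJ = -2 — violated.

the ΔJ = 0, ±1 rule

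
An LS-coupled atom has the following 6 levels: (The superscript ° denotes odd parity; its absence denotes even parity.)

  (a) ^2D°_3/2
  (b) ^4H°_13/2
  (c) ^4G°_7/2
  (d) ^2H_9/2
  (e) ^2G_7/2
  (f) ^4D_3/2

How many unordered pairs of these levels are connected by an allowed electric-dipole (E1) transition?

(a)–(b): forbidden (parity, ΔS, ΔL, ΔJ).
(a)–(c): forbidden (parity, ΔS, ΔL, ΔJ).
(a)–(d): forbidden (ΔL, ΔJ).
(a)–(e): forbidden (ΔL, ΔJ).
(a)–(f): forbidden (ΔS).
(b)–(c): forbidden (parity, ΔJ).
(b)–(d): forbidden (ΔS, ΔJ).
(b)–(e): forbidden (ΔS, ΔJ).
(b)–(f): forbidden (ΔL, ΔJ).
(c)–(d): forbidden (ΔS).
(c)–(e): forbidden (ΔS).
(c)–(f): forbidden (ΔL, ΔJ).
(d)–(e): forbidden (parity).
(d)–(f): forbidden (parity, ΔS, ΔL, ΔJ).
(e)–(f): forbidden (parity, ΔS, ΔL, ΔJ).
Allowed pairs: 0 of 15.

0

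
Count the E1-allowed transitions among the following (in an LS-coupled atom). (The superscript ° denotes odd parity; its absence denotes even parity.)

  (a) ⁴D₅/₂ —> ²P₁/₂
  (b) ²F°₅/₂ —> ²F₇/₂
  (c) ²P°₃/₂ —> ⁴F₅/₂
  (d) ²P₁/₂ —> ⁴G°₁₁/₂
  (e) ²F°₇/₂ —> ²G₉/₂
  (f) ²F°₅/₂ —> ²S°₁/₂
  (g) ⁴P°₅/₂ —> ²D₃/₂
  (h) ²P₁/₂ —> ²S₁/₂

(a) forbidden (parity, ΔS, ΔJ fail)
(b) allowed
(c) forbidden (ΔS, ΔL fail)
(d) forbidden (ΔS, ΔL, ΔJ fail)
(e) allowed
(f) forbidden (parity, ΔL, ΔJ fail)
(g) forbidden (ΔS fails)
(h) forbidden (parity fails)
Total allowed: 2 of 8.

2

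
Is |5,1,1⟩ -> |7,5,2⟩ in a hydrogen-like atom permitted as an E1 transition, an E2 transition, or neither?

Δl = 5 − 1 = +4; l_i + l_f = 6.
Δm_l = +1.
E1 (Δl = ±1, |Δm_l| ≤ 1): not satisfied.
E2 (Δl = 0,±2, l_i+l_f ≥ 2, |Δm_l| ≤ 2): not satisfied.

neither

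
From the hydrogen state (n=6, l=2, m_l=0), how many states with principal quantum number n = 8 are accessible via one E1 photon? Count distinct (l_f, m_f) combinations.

E1 requires Δl = ±1, so l_f ∈ {1, 3}; with 0 ≤ l_f ≤ n_f−1 = 7, the allowed l_f values are {1, 3}.
For l_f = 1: m_f ∈ {m_i−1, m_i, m_i+1} ∩ [−1, 1] = {-1, 0, 1} → 3 states.
For l_f = 3: m_f ∈ {m_i−1, m_i, m_i+1} ∩ [−3, 3] = {-1, 0, 1} → 3 states.
Total: 6.

6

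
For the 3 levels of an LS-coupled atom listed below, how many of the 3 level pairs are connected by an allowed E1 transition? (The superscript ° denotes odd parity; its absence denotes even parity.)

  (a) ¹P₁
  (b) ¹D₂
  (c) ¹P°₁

2

(a)–(b): forbidden (parity).
(a)–(c): allowed.
(b)–(c): allowed.
Allowed pairs: 2 of 3.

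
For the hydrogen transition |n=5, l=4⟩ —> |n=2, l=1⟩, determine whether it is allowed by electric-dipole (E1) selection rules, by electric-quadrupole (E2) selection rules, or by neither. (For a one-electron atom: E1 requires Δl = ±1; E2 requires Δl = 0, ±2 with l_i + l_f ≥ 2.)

neither

Δl = 1 − 4 = -3; l_i + l_f = 5.
E1 (Δl = ±1): not satisfied.
E2 (Δl = 0,±2, l_i+l_f ≥ 2): not satisfied.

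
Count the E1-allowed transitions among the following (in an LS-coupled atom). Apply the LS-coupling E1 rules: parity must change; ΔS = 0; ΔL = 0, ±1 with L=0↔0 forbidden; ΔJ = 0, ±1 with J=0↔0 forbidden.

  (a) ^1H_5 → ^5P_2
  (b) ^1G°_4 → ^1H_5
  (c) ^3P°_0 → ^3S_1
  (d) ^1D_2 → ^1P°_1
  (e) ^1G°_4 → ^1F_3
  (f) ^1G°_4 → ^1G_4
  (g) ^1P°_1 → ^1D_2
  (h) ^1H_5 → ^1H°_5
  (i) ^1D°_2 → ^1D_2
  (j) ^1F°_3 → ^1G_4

9

(a) forbidden (parity, ΔS, ΔL, ΔJ fail)
(b) allowed
(c) allowed
(d) allowed
(e) allowed
(f) allowed
(g) allowed
(h) allowed
(i) allowed
(j) allowed
Total allowed: 9 of 10.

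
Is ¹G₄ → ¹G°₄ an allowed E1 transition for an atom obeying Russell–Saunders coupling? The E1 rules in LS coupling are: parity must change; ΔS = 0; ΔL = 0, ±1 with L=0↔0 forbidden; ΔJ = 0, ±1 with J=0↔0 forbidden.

allowed

Initial level: S=0, L=4, J=4, parity even. Final level: S=0, L=4, J=4, parity odd.
ΔS = 0: S: 0 → 0 — ok.
ΔL = 0, ±1 (not L=0↔0): L: 4 → 4, ΔL = +0 — ok.
ΔJ = 0, ±1 (not J=0↔0): J: 4 → 4, ΔJ = +0 — ok.
Parity must change: even → odd — ok.
All four E1 rules are satisfied.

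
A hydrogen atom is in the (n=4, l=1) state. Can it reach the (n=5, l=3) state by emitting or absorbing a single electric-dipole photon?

Initial l = 1, final l = 3, so Δl = +2. E1 requires Δl = ±1: fails.
The transition is electric-dipole forbidden.

forbidden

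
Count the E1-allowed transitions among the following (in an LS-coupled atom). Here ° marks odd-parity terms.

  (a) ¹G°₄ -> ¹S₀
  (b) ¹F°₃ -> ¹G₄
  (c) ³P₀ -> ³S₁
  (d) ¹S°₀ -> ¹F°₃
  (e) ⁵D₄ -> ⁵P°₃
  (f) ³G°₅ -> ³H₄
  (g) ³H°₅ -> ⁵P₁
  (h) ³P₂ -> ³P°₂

4

(a) forbidden (ΔL, ΔJ fail)
(b) allowed
(c) forbidden (parity fails)
(d) forbidden (parity, ΔL, ΔJ fail)
(e) allowed
(f) allowed
(g) forbidden (ΔS, ΔL, ΔJ fail)
(h) allowed
Total allowed: 4 of 8.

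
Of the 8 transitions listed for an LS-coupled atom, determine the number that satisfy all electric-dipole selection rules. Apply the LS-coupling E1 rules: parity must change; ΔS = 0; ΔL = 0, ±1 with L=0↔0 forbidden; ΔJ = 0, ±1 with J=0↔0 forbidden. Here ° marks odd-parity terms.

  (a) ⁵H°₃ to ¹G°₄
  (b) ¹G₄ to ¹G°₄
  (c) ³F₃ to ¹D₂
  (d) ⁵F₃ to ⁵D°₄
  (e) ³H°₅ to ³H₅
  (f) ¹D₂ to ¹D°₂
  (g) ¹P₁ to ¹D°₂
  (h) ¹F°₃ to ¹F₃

6

(a) forbidden (parity, ΔS fail)
(b) allowed
(c) forbidden (parity, ΔS fail)
(d) allowed
(e) allowed
(f) allowed
(g) allowed
(h) allowed
Total allowed: 6 of 8.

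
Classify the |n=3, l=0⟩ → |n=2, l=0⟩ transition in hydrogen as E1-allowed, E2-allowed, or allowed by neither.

Δl = 0 − 0 = +0; l_i + l_f = 0.
E1 (Δl = ±1): not satisfied.
E2 (Δl = 0,±2, l_i+l_f ≥ 2): not satisfied.

neither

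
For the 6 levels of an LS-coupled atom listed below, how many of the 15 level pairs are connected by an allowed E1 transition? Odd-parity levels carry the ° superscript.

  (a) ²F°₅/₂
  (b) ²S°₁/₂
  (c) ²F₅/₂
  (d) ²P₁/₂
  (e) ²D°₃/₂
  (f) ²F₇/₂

5

(a)–(b): forbidden (parity, ΔL, ΔJ).
(a)–(c): allowed.
(a)–(d): forbidden (ΔL, ΔJ).
(a)–(e): forbidden (parity).
(a)–(f): allowed.
(b)–(c): forbidden (ΔL, ΔJ).
(b)–(d): allowed.
(b)–(e): forbidden (parity, ΔL).
(b)–(f): forbidden (ΔL, ΔJ).
(c)–(d): forbidden (parity, ΔL, ΔJ).
(c)–(e): allowed.
(c)–(f): forbidden (parity).
(d)–(e): allowed.
(d)–(f): forbidden (parity, ΔL, ΔJ).
(e)–(f): forbidden (ΔJ).
Allowed pairs: 5 of 15.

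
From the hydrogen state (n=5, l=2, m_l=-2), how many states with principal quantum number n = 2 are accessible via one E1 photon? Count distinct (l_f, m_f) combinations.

E1 requires Δl = ±1, so l_f ∈ {1, 3}; with 0 ≤ l_f ≤ n_f−1 = 1, the allowed l_f values are {1}.
For l_f = 1: m_f ∈ {m_i−1, m_i, m_i+1} ∩ [−1, 1] = {-1} → 1 state.
Total: 1.

1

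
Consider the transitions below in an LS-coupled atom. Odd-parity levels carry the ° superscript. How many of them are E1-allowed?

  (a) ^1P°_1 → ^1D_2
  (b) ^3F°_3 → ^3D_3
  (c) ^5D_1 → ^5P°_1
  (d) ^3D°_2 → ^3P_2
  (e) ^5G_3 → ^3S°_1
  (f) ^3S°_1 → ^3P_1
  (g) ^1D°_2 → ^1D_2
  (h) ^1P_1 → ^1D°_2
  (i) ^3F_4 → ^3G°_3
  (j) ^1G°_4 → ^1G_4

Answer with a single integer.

(a) allowed
(b) allowed
(c) allowed
(d) allowed
(e) forbidden (ΔS, ΔL, ΔJ fail)
(f) allowed
(g) allowed
(h) allowed
(i) allowed
(j) allowed
Total allowed: 9 of 10.

9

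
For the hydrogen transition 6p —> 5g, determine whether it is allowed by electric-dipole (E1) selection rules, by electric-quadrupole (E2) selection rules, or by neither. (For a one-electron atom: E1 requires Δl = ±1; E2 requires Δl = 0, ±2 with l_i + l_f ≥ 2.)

neither

Δl = 4 − 1 = +3; l_i + l_f = 5.
E1 (Δl = ±1): not satisfied.
E2 (Δl = 0,±2, l_i+l_f ≥ 2): not satisfied.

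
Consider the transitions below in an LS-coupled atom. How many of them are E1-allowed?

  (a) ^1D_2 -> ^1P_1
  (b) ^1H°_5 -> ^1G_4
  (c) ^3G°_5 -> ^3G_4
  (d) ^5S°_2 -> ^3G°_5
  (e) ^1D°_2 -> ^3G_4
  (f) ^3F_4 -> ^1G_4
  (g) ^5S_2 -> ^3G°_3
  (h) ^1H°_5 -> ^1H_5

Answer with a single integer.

3

(a) forbidden (parity fails)
(b) allowed
(c) allowed
(d) forbidden (parity, ΔS, ΔL, ΔJ fail)
(e) forbidden (ΔS, ΔL, ΔJ fail)
(f) forbidden (parity, ΔS fail)
(g) forbidden (ΔS, ΔL fail)
(h) allowed
Total allowed: 3 of 8.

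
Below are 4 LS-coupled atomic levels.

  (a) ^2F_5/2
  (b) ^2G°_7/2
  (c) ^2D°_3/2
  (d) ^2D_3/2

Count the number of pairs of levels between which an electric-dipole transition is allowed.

(a)–(b): allowed.
(a)–(c): allowed.
(a)–(d): forbidden (parity).
(b)–(c): forbidden (parity, ΔL, ΔJ).
(b)–(d): forbidden (ΔL, ΔJ).
(c)–(d): allowed.
Allowed pairs: 3 of 6.

3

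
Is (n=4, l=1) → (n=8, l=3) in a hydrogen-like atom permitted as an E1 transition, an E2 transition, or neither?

E2

Δl = 3 − 1 = +2; l_i + l_f = 4.
E1 (Δl = ±1): not satisfied.
E2 (Δl = 0,±2, l_i+l_f ≥ 2): satisfied.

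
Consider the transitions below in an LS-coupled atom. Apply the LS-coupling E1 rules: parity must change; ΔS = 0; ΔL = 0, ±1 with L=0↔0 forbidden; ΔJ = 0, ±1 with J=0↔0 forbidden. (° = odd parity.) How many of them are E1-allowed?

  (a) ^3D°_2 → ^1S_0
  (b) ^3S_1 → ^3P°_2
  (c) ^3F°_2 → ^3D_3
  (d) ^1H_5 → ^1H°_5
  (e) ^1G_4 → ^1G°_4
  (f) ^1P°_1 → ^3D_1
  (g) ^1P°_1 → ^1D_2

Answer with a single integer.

5

(a) forbidden (ΔS, ΔL, ΔJ fail)
(b) allowed
(c) allowed
(d) allowed
(e) allowed
(f) forbidden (ΔS fails)
(g) allowed
Total allowed: 5 of 7.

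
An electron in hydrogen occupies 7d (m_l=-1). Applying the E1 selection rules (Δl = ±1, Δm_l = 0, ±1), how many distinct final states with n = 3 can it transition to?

E1 requires Δl = ±1, so l_f ∈ {1, 3}; with 0 ≤ l_f ≤ n_f−1 = 2, the allowed l_f values are {1}.
For l_f = 1: m_f ∈ {m_i−1, m_i, m_i+1} ∩ [−1, 1] = {-1, 0} → 2 states.
Total: 2.

2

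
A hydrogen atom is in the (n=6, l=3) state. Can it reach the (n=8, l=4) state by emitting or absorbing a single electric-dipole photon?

allowed

Δl = 4 − 3 = +1; the E1 rule Δl = ±1 is ✓.
All E1 selection rules are satisfied.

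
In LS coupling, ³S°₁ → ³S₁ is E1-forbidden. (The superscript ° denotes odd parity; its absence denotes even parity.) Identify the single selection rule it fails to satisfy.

the L=0 ↔ L=0 exclusion

ΔL = 0, ±1 (not L=0↔0): L: 0 → 0, ΔL = +0 — fails.
ΔJ = 0, ±1 (not J=0↔0): J: 1 → 1, ΔJ = +0 — passes.
Parity must change: odd → even — passes.
ΔS = 0: S: 1 → 1 — passes.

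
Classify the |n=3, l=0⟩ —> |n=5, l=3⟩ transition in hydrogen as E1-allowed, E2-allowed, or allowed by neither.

neither

Δl = 3 − 0 = +3; l_i + l_f = 3.
E1 (Δl = ±1): not satisfied.
E2 (Δl = 0,±2, l_i+l_f ≥ 2): not satisfied.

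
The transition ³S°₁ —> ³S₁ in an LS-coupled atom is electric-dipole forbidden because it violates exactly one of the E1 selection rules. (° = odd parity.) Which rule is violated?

the L=0 ↔ L=0 exclusion

Parity must change: odd → even — passes.
ΔS = 0: S: 1 → 1 — passes.
ΔL = 0, ±1 (not L=0↔0): L: 0 → 0, ΔL = +0 — fails.
ΔJ = 0, ±1 (not J=0↔0): J: 1 → 1, ΔJ = +0 — passes.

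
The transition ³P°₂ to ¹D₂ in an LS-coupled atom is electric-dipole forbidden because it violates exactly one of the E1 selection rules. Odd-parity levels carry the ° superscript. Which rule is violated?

the ΔS = 0 rule

Initial level: S=1, L=1, J=2, parity odd. Final level: S=0, L=2, J=2, parity even.
ΔJ = 0, ±1 (not J=0↔0): J: 2 → 2, ΔJ = +0 — passes.
Parity must change: odd → even — passes.
ΔL = 0, ±1 (not L=0↔0): L: 1 → 2, ΔL = +1 — passes.
ΔS = 0: S: 1 → 0 — fails.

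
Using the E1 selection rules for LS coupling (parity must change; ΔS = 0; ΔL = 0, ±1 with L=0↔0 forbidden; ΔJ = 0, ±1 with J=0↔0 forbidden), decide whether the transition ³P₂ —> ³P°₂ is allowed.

Parity must change: even → odd — satisfied.
ΔS = 0: S: 1 → 1 — satisfied.
ΔL = 0, ±1 (not L=0↔0): L: 1 → 1, ΔL = +0 — satisfied.
ΔJ = 0, ±1 (not J=0↔0): J: 2 → 2, ΔJ = +0 — satisfied.
All four E1 rules are satisfied.

allowed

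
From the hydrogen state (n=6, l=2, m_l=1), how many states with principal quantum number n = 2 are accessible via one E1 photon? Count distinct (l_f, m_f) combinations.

E1 requires Δl = ±1, so l_f ∈ {1, 3}; with 0 ≤ l_f ≤ n_f−1 = 1, the allowed l_f values are {1}.
For l_f = 1: m_f ∈ {m_i−1, m_i, m_i+1} ∩ [−1, 1] = {0, 1} → 2 states.
Total: 2.

2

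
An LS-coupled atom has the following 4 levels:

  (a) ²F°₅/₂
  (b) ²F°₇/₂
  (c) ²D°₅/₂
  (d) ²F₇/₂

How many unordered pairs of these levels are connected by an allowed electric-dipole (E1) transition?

3

(a)–(b): forbidden (parity).
(a)–(c): forbidden (parity).
(a)–(d): allowed.
(b)–(c): forbidden (parity).
(b)–(d): allowed.
(c)–(d): allowed.
Allowed pairs: 3 of 6.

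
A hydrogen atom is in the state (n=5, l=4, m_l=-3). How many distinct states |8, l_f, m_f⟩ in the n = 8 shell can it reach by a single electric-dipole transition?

E1 requires Δl = ±1, so l_f ∈ {3, 5}; with 0 ≤ l_f ≤ n_f−1 = 7, the allowed l_f values are {3, 5}.
For l_f = 3: m_f ∈ {m_i−1, m_i, m_i+1} ∩ [−3, 3] = {-3, -2} → 2 states.
For l_f = 5: m_f ∈ {m_i−1, m_i, m_i+1} ∩ [−5, 5] = {-4, -3, -2} → 3 states.
Total: 5.

5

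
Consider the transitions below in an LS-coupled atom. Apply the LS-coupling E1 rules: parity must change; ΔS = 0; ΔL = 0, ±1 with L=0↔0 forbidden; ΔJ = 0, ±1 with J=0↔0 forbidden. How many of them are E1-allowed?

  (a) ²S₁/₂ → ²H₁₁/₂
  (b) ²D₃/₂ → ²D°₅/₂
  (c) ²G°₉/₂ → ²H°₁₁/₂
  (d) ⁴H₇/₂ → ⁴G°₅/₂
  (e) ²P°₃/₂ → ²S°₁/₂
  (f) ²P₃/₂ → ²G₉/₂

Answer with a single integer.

(a) forbidden (parity, ΔL, ΔJ fail)
(b) allowed
(c) forbidden (parity fails)
(d) allowed
(e) forbidden (parity fails)
(f) forbidden (parity, ΔL, ΔJ fail)
Total allowed: 2 of 6.

2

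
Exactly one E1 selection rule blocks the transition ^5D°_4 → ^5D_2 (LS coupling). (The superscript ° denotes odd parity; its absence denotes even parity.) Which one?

Initial level: S=2, L=2, J=4, parity odd. Final level: S=2, L=2, J=2, parity even.
Parity must change: odd → even — ok.
ΔS = 0: S: 2 → 2 — ok.
ΔL = 0, ±1 (not L=0↔0): L: 2 → 2, ΔL = +0 — ok.
ΔJ = 0, ±1 (not J=0↔0): J: 4 → 2, ΔJ = -2 — fails.

the ΔJ = 0, ±1 rule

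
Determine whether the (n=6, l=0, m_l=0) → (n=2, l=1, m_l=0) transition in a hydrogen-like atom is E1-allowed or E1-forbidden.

l: 0 → 1 (Δl = +1). Δl = ±1 ok.
Δm_l = 0 − (0) = +0. E1 requires Δm_l = 0, ±1: ok.
All E1 selection rules are satisfied.

allowed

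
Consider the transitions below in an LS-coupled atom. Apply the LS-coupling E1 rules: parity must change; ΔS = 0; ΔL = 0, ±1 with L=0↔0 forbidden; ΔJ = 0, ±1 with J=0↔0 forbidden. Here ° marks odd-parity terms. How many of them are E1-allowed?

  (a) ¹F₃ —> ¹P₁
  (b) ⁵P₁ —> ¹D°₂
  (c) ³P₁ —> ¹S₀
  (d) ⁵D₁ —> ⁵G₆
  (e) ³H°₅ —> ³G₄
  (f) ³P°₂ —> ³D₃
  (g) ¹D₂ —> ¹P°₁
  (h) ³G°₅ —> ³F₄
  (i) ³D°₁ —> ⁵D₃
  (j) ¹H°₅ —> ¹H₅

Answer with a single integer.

(a) forbidden (parity, ΔL, ΔJ fail)
(b) forbidden (ΔS fails)
(c) forbidden (parity, ΔS fail)
(d) forbidden (parity, ΔL, ΔJ fail)
(e) allowed
(f) allowed
(g) allowed
(h) allowed
(i) forbidden (ΔS, ΔJ fail)
(j) allowed
Total allowed: 5 of 10.

5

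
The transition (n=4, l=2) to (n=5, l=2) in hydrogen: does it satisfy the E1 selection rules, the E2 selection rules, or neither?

E2

Δl = 2 − 2 = +0; l_i + l_f = 4.
E1 (Δl = ±1): not satisfied.
E2 (Δl = 0,±2, l_i+l_f ≥ 2): satisfied.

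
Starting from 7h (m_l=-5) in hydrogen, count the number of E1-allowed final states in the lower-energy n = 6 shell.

1

E1 requires Δl = ±1, so l_f ∈ {4, 6}; with 0 ≤ l_f ≤ n_f−1 = 5, the allowed l_f values are {4}.
For l_f = 4: m_f ∈ {m_i−1, m_i, m_i+1} ∩ [−4, 4] = {-4} → 1 state.
Total: 1.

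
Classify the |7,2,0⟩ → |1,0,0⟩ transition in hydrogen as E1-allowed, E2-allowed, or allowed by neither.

Δl = 0 − 2 = -2; l_i + l_f = 2.
Δm_l = +0.
E1 (Δl = ±1, |Δm_l| ≤ 1): not satisfied.
E2 (Δl = 0,±2, l_i+l_f ≥ 2, |Δm_l| ≤ 2): satisfied.

E2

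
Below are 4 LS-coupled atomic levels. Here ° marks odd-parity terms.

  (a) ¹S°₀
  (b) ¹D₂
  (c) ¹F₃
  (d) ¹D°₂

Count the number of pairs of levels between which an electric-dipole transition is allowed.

(a)–(b): forbidden (ΔL, ΔJ).
(a)–(c): forbidden (ΔL, ΔJ).
(a)–(d): forbidden (parity, ΔL, ΔJ).
(b)–(c): forbidden (parity).
(b)–(d): allowed.
(c)–(d): allowed.
Allowed pairs: 2 of 6.

2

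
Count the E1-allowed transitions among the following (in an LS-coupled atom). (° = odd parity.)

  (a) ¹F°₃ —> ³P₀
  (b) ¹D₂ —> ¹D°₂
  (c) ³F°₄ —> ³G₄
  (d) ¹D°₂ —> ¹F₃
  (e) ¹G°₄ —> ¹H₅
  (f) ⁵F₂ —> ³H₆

4

(a) forbidden (ΔS, ΔL, ΔJ fail)
(b) allowed
(c) allowed
(d) allowed
(e) allowed
(f) forbidden (parity, ΔS, ΔL, ΔJ fail)
Total allowed: 4 of 6.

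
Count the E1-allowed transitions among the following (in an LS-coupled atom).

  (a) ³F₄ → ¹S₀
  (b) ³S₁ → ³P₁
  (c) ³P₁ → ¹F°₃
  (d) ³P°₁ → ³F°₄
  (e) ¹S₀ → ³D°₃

(a) forbidden (parity, ΔS, ΔL, ΔJ fail)
(b) forbidden (parity fails)
(c) forbidden (ΔS, ΔL, ΔJ fail)
(d) forbidden (parity, ΔL, ΔJ fail)
(e) forbidden (ΔS, ΔL, ΔJ fail)
Total allowed: 0 of 5.

0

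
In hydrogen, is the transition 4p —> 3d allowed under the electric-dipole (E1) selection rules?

allowed

l: 1 → 2 (Δl = +1). Δl = ±1 passes.
All E1 selection rules are satisfied.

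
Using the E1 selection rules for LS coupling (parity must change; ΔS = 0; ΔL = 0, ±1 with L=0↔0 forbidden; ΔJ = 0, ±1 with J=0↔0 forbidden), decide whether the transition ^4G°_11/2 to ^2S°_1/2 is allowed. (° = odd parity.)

Initial level: S=3/2, L=4, J=11/2, parity odd. Final level: S=1/2, L=0, J=1/2, parity odd.
ΔL = 0, ±1 (not L=0↔0): L: 4 → 0, ΔL = -4 — ✗.
ΔJ = 0, ±1 (not J=0↔0): J: 11/2 → 1/2, ΔJ = -5 — ✗.
ΔS = 0: S: 3/2 → 1/2 — ✗.
Parity must change: odd → odd — ✗.
Rule(s) violated: parity, ΔS, ΔL, ΔJ.

forbidden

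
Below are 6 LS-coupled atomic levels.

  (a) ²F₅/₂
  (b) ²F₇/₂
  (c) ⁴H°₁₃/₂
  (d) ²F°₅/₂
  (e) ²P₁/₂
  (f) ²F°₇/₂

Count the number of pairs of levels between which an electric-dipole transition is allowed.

(a)–(b): forbidden (parity).
(a)–(c): forbidden (ΔS, ΔL, ΔJ).
(a)–(d): allowed.
(a)–(e): forbidden (parity, ΔL, ΔJ).
(a)–(f): allowed.
(b)–(c): forbidden (ΔS, ΔL, ΔJ).
(b)–(d): allowed.
(b)–(e): forbidden (parity, ΔL, ΔJ).
(b)–(f): allowed.
(c)–(d): forbidden (parity, ΔS, ΔL, ΔJ).
(c)–(e): forbidden (ΔS, ΔL, ΔJ).
(c)–(f): forbidden (parity, ΔS, ΔL, ΔJ).
(d)–(e): forbidden (ΔL, ΔJ).
(d)–(f): forbidden (parity).
(e)–(f): forbidden (ΔL, ΔJ).
Allowed pairs: 4 of 15.

4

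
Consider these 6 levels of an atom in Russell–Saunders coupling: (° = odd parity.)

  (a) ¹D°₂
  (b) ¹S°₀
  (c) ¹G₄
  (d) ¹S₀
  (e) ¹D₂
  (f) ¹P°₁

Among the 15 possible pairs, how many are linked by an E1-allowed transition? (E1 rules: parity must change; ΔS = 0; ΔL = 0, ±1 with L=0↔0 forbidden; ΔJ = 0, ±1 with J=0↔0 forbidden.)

(a)–(b): forbidden (parity, ΔL, ΔJ).
(a)–(c): forbidden (ΔL, ΔJ).
(a)–(d): forbidden (ΔL, ΔJ).
(a)–(e): allowed.
(a)–(f): forbidden (parity).
(b)–(c): forbidden (ΔL, ΔJ).
(b)–(d): forbidden (ΔL, ΔJ).
(b)–(e): forbidden (ΔL, ΔJ).
(b)–(f): forbidden (parity).
(c)–(d): forbidden (parity, ΔL, ΔJ).
(c)–(e): forbidden (parity, ΔL, ΔJ).
(c)–(f): forbidden (ΔL, ΔJ).
(d)–(e): forbidden (parity, ΔL, ΔJ).
(d)–(f): allowed.
(e)–(f): allowed.
Allowed pairs: 3 of 15.

3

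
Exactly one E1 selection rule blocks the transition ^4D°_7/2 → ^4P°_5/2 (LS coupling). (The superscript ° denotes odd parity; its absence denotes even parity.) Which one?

parity

Parity must change: odd → odd — fails.
ΔS = 0: S: 3/2 → 3/2 — ok.
ΔL = 0, ±1 (not L=0↔0): L: 2 → 1, ΔL = -1 — ok.
ΔJ = 0, ±1 (not J=0↔0): J: 7/2 → 5/2, ΔJ = -1 — ok.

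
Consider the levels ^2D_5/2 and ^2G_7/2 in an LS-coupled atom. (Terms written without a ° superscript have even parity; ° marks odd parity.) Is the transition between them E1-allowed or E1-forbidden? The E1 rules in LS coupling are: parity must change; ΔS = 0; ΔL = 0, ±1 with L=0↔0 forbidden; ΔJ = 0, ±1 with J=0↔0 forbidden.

Parity must change: even → even — ✗.
ΔJ = 0, ±1 (not J=0↔0): J: 5/2 → 7/2, ΔJ = +1 — ✓.
ΔS = 0: S: 1/2 → 1/2 — ✓.
ΔL = 0, ±1 (not L=0↔0): L: 2 → 4, ΔL = +2 — ✗.
Rule(s) violated: parity, ΔL.

forbidden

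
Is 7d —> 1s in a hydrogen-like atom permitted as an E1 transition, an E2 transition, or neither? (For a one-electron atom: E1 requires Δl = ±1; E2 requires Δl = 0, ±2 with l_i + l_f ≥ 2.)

Δl = 0 − 2 = -2; l_i + l_f = 2.
E1 (Δl = ±1): not satisfied.
E2 (Δl = 0,±2, l_i+l_f ≥ 2): satisfied.

E2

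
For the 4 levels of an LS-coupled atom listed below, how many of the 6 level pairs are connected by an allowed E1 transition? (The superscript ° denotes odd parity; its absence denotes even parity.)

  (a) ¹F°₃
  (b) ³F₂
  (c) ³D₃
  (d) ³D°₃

(a)–(b): forbidden (ΔS).
(a)–(c): forbidden (ΔS).
(a)–(d): forbidden (parity, ΔS).
(b)–(c): forbidden (parity).
(b)–(d): allowed.
(c)–(d): allowed.
Allowed pairs: 2 of 6.

2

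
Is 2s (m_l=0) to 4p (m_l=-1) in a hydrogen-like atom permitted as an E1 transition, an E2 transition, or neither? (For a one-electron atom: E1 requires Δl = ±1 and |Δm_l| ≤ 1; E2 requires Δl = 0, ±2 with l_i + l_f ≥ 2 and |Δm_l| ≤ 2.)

E1

Δl = 1 − 0 = +1; l_i + l_f = 1.
Δm_l = -1.
E1 (Δl = ±1, |Δm_l| ≤ 1): satisfied.
E2 (Δl = 0,±2, l_i+l_f ≥ 2, |Δm_l| ≤ 2): not satisfied.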